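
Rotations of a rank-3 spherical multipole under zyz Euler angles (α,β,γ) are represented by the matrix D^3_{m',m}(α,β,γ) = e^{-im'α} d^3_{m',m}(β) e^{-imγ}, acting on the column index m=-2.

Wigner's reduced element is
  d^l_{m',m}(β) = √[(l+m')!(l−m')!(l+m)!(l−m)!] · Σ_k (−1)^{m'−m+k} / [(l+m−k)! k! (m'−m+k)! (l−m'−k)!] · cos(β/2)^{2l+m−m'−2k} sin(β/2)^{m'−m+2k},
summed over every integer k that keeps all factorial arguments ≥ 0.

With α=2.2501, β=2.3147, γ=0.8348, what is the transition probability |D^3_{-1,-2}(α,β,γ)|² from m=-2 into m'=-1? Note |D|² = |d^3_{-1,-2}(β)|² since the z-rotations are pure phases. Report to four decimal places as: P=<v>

First d^3_{-1,-2}(β=2.3147), then the phase factors e^{-i(-1)α} and e^{-i(-2)γ}:
Half-angle: c=0.401768, s=0.915742. N=√(2·24·1·120)=75.894664
The bounds max(0,m−m')=0 and min(l+m,l−m')=1 give 2 terms
  k=0: (−1)^1·75.8947/(24)·0.4018^5·0.9157^1 = -0.030314
  k=1: (−1)^2·75.8947/(12)·0.4018^3·0.9157^3 = +0.314973
d^3_{-1,-2}(2.3147) = -0.030314 +0.314973 = +0.284659
|D^3_{-1,-2}|² = |d^3_{-1,-2}(β)|² = (+0.284659)² = 0.081031 (the z-rotation phases have unit modulus)

P=0.0810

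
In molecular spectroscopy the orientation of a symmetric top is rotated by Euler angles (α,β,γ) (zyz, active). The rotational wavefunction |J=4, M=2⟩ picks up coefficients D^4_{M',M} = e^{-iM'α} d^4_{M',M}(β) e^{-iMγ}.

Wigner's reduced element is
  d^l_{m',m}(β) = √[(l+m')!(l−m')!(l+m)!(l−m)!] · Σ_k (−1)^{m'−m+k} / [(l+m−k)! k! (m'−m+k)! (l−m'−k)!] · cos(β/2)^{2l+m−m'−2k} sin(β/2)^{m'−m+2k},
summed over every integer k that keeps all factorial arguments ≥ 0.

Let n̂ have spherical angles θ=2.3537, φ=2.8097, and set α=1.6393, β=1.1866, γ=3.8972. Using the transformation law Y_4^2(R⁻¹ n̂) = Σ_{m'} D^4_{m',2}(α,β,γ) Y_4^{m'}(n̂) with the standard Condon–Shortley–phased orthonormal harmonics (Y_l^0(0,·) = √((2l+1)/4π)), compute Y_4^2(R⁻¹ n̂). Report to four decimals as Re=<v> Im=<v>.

Re=-0.3330 Im=0.0296

Need the full column D^4_{m',2} for m'=−4..4 at α=1.6393, β=1.1866, γ=3.8972.
cos(β/2)=0.829100, sin(β/2)=0.559100
d^4_{-4,2}: single k=6 term ⇒ +0.111104;  D = +0.036380-0.104979i
d^4_{-3,2}: k∈[5..6] ⇒ +0.349506 -0.052978 = +0.296527;  D = -0.286169-0.077690i
d^4_{-2,2}: k∈[4..6] ⇒ +0.692592 -0.251961 +0.009548 = +0.450180;  D = -0.087931+0.441508i
d^4_{-1,2}: k∈[3..5] ⇒ +0.968320 -0.660503 +0.060072 = +0.367888;  D = +0.364874+0.046992i
d^4_{0,2}: k∈[2..4] ⇒ +0.963257 -1.168090 +0.199192 = -0.005640;  D = -0.000336+0.005630i
d^4_{1,2}: k∈[1..3] ⇒ +0.638815 -1.452479 +0.440336 = -0.373329;  D = +0.373314-0.003331i
d^4_{2,2}: k∈[0..2] ⇒ +0.223283 -1.218435 +0.692592 = -0.302560;  D = -0.023403-0.301653i
d^4_{3,2}: k∈[0..1] ⇒ -0.563382 +0.768580 = +0.205198;  D = +0.203017-0.029838i
d^4_{4,2}: single k=0 term ⇒ +0.537279;  D = -0.114330-0.524974i
Y_4^{m'}(θ=2.3537,φ=2.8097) and Σ D·Y over m':
  (+0.0364-0.1050i)·(+0.0269+0.1085i)  (-0.2862-0.0777i)·(+0.1711+0.2639i)  (-0.0879+0.4415i)·(+0.3287+0.2571i)  (+0.3649+0.0470i)·(+0.1079+0.0372i)  (-0.0003+0.0056i)·(-0.3451+0.0000i)  (+0.3733-0.0033i)·(-0.1079+0.0372i)  (-0.0234-0.3017i)·(+0.3287-0.2571i)  (+0.2030-0.0298i)·(-0.1711+0.2639i)  (-0.1143-0.5250i)·(+0.0269-0.1085i)
Y_4^2(R⁻¹ n̂) = -0.333031+0.029585i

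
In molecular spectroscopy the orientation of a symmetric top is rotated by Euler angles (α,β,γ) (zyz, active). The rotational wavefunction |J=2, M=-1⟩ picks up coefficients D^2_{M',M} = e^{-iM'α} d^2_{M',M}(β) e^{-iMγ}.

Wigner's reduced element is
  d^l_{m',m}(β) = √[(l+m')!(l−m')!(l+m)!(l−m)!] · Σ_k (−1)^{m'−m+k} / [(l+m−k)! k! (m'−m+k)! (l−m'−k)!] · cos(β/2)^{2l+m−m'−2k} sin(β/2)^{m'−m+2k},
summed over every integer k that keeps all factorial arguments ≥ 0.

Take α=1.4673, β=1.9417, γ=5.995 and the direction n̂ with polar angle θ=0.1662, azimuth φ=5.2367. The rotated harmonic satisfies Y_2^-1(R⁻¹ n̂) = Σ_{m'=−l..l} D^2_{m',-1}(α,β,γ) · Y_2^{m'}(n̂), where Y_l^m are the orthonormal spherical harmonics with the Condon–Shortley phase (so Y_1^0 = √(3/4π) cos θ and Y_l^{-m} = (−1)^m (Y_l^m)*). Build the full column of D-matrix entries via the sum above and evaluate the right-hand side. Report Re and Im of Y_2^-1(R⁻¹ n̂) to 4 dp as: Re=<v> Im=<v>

Need the full column D^2_{m',-1} for m'=−2..2 at α=1.4673, β=1.9417, γ=5.995.
cos(β/2)=0.564598, sin(β/2)=0.825366
d^2_{-2,-1}: single k=1 term ⇒ +0.297095;  D = -0.261409+0.141176i
d^2_{-1,-1}: k∈[0..1] ⇒ +0.101615 -0.651468 = -0.549853;  D = -0.209903-0.508212i
d^2_{0,-1}: k∈[0..1] ⇒ -0.363865 +0.777597 = +0.413732;  D = +0.396670-0.117588i
d^2_{1,-1}: k∈[0..1] ⇒ +0.651468 -0.464073 = +0.187395;  D = -0.034413-0.184208i
d^2_{2,-1}: single k=0 term ⇒ -0.634905;  D = +0.632814-0.051493i
Y_2^{m'}(θ=0.1662,φ=5.2367) and Σ D·Y over m':
  (-0.2614+0.1412i)·(-0.0053+0.0092i)  (-0.2099-0.5082i)·(+0.0631+0.1091i)  (+0.3967-0.1176i)·(+0.6049+0.0000i)  (-0.0344-0.1842i)·(-0.0631+0.1091i)  (+0.6328-0.0515i)·(-0.0053-0.0092i)
Y_2^-1(R⁻¹ n̂) = +0.300696-0.126897i

Re=0.3007 Im=-0.1269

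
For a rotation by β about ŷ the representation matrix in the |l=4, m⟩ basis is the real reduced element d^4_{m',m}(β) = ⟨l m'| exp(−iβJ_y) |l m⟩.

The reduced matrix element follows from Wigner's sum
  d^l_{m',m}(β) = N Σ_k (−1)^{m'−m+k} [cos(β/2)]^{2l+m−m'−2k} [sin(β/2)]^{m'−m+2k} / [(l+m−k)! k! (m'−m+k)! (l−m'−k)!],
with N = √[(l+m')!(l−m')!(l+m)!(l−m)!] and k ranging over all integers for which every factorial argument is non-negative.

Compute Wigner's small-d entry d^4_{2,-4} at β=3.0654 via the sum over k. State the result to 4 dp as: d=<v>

d=0.0076

d^4_{2,-4}(β=3.0654) via Wigner's sum:
With c≡cos(β/2)=0.038087 and s≡sin(β/2)=0.999274, N=[720·2·1·40320]^{1/2}=7619.763776
The bounds max(0,m−m')=0 and min(l+m,l−m')=0 give 1 term
  k=0: (−1)^6·7619.7638/(1440)·0.0381^2·0.9993^6 = +0.007643
d^4_{2,-4}(3.0654) = +0.007643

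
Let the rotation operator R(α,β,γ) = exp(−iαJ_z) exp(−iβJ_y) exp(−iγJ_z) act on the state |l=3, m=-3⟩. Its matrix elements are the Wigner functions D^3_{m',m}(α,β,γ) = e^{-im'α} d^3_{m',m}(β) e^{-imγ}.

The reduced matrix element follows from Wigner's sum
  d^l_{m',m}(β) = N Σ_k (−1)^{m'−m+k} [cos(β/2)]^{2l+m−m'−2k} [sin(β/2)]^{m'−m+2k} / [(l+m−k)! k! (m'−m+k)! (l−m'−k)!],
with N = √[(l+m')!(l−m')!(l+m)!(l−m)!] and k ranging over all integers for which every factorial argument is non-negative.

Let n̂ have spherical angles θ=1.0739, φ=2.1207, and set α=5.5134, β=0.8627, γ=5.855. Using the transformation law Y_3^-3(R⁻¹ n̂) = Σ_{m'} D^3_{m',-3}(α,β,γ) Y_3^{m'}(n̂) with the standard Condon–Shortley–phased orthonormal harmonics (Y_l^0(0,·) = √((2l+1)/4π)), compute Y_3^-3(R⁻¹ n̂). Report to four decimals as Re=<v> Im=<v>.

Need the full column D^3_{m',-3} for m'=−3..3 at α=5.5134, β=0.8627, γ=5.855.
cos(β/2)=0.908402, sin(β/2)=0.418098
d^3_{-3,-3}: single k=0 term ⇒ +0.561913;  D = -0.505405+0.245585i
d^3_{-2,-3}: single k=0 term ⇒ -0.633496;  D = +0.601840+0.197752i
d^3_{-1,-3}: single k=0 term ⇒ +0.461013;  D = -0.214335-0.408159i
d^3_{0,-3}: single k=0 term ⇒ -0.245009;  D = -0.069178+0.235040i
d^3_{1,-3}: single k=0 term ⇒ +0.097659;  D = +0.085003-0.048081i
d^3_{2,-3}: single k=0 term ⇒ -0.028428;  D = -0.027508-0.007171i
d^3_{3,-3}: single k=0 term ⇒ +0.005342;  D = +0.002774+0.004565i
Y_3^{m'}(θ=1.0739,φ=2.1207) and Σ D·Y over m':
  (-0.5054+0.2456i)·(+0.2825-0.0223i)  (+0.6018+0.1978i)·(-0.1708+0.3355i)  (-0.2143-0.4082i)·(-0.0202-0.0330i)  (-0.0692+0.2350i)·(-0.3316+0.0000i)  (+0.0850-0.0481i)·(+0.0202-0.0330i)  (-0.0275-0.0072i)·(-0.1708-0.3355i)  (+0.0028+0.0046i)·(-0.2825-0.0223i)
Y_3^-3(R⁻¹ n̂) = -0.290916+0.191526i

Re=-0.2909 Im=0.1915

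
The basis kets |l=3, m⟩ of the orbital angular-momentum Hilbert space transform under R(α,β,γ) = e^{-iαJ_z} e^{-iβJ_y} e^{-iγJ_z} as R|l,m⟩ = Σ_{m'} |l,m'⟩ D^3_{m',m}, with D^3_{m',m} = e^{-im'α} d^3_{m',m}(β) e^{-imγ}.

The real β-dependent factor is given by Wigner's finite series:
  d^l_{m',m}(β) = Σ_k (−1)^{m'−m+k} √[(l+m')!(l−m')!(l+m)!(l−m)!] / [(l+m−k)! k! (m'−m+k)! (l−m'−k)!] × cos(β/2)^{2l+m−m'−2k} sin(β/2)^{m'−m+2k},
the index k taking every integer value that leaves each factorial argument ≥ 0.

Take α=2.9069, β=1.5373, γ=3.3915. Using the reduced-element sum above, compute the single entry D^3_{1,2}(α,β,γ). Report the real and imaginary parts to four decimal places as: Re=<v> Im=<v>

Split into d^3_{1,2}(β=1.5373) × two z-phases.
c=cos(1.5373/2)=0.718850, s=sin(1.5373/2)=0.695165; N=√[24·2·120·1]=75.894664
Admissible k: 1..2 (factorial args all ≥0)
  k=1: (−1)^0·75.8947/(24)·0.7188^5·0.6952^1 = +0.421967
  k=2: (−1)^1·75.8947/(12)·0.7188^3·0.6952^3 = -0.789240
d^3_{1,2}(1.5373) = +0.421967 -0.789240 = -0.367272
D = (-0.972586-0.232544i)·(-0.367272)·(+0.877671-0.479263i) = +0.354440-0.096235i

Re=0.3544 Im=-0.0962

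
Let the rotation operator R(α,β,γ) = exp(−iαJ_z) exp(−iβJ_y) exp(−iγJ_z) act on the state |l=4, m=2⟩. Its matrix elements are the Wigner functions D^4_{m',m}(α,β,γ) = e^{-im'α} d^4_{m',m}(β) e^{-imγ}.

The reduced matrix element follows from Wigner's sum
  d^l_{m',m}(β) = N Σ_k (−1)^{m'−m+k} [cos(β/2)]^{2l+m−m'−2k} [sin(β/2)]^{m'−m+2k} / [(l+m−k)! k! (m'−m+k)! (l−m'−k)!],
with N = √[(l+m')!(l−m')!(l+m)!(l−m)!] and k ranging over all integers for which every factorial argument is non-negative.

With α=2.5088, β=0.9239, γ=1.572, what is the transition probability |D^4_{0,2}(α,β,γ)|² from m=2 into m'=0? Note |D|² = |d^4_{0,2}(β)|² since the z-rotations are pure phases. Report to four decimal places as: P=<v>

P=0.1508

D^4_{0,2}(2.5088,0.9239,1.572) = e^{-i·0·2.5088}·d^4_{0,2}(0.9239)·e^{-i·2·1.572}. Compute d first:
c=cos(0.9239/2)=0.895185, s=sin(0.9239/2)=0.445695; N=√[24·24·720·2]=910.735966
k∈{2,3,4} keeps every argument non-negative
  k=2: (−1)^0·910.7360/(96)·0.8952^6·0.4457^2 = +0.969779
  k=3: (−1)^1·910.7360/(36)·0.8952^4·0.4457^4 = -0.641048
  k=4: (−1)^2·910.7360/(96)·0.8952^2·0.4457^6 = +0.059590
d^4_{0,2}(0.9239) = +0.969779 -0.641048 +0.059590 = +0.388321
|D^4_{0,2}|² = |d^4_{0,2}(β)|² = (+0.388321)² = 0.150793 (the z-rotation phases have unit modulus)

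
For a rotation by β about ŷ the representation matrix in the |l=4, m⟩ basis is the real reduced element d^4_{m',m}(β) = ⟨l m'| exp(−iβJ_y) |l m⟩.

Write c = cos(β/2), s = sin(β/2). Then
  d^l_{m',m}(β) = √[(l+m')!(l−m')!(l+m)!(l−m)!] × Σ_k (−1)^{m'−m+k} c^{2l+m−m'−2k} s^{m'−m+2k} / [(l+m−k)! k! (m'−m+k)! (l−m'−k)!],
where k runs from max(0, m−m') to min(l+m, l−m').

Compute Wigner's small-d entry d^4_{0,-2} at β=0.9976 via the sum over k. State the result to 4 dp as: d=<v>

d^4_{0,-2}(β=0.9976) via Wigner's sum:
c=cos(0.9976/2)=0.878157, s=sin(0.9976/2)=0.478372; N=√[24·24·2·720]=910.735966
k: max(0,(-2)−(0))=0 … min(4+(-2),4−(0))=2
  k=0: (−1)^2·910.7360/(96)·0.8782^6·0.4784^2 = +0.995604
  k=1: (−1)^3·910.7360/(36)·0.8782^4·0.4784^4 = -0.787848
  k=2: (−1)^4·910.7360/(96)·0.8782^2·0.4784^6 = +0.087672
d^4_{0,-2}(0.9976) = +0.995604 -0.787848 +0.087672 = +0.295428

d=0.2954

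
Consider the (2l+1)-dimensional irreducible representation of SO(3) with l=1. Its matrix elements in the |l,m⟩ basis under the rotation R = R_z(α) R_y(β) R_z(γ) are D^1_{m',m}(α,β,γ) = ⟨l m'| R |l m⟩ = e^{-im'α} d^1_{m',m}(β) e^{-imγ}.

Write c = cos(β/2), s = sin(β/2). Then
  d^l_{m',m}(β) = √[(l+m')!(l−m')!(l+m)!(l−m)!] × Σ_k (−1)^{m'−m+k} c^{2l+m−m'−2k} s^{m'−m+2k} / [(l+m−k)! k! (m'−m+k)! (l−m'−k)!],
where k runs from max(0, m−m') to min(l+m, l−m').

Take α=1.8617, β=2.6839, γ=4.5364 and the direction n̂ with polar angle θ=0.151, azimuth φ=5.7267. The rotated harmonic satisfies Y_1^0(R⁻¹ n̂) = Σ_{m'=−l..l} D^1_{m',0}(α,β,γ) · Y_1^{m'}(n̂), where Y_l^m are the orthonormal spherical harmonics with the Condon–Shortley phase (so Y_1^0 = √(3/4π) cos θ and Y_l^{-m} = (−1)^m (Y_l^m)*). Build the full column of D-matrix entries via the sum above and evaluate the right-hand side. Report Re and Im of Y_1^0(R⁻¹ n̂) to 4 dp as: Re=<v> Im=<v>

Re=-0.4577 Im=0.0000

Need the full column D^1_{m',0} for m'=−1..1 at α=1.8617, β=2.6839, γ=4.5364.
cos(β/2)=0.226854, sin(β/2)=0.973929
d^1_{-1,0}: single k=1 term ⇒ +0.312456;  D = -0.089618+0.299328i
d^1_{0,0}: k∈[0..1] ⇒ +0.051463 -0.948537 = -0.897074;  D = -0.897074+0.000000i
d^1_{1,0}: single k=0 term ⇒ -0.312456;  D = +0.089618+0.299328i
Y_1^{m'}(θ=0.151,φ=5.7267) and Σ D·Y over m':
  (-0.0896+0.2993i)·(+0.0441+0.0275i)  (-0.8971+0.0000i)·(+0.4830+0.0000i)  (+0.0896+0.2993i)·(-0.0441+0.0275i)
Y_1^0(R⁻¹ n̂) = -0.457669+0.000000i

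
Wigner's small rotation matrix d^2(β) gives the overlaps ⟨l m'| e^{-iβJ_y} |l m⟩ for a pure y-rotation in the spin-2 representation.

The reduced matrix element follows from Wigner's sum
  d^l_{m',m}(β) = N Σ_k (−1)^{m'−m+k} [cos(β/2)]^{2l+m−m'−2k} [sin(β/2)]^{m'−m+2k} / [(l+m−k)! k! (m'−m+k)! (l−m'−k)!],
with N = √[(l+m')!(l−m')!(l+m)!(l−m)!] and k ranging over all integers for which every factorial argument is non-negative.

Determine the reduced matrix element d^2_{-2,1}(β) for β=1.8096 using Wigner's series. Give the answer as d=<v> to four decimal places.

d^2_{-2,1}(β=1.8096) via Wigner's sum:
With c≡cos(β/2)=0.617843 and s≡sin(β/2)=0.786302, N=[1·24·6·1]^{1/2}=12.000000
k∈{3} keeps every argument non-negative
  k=3: (−1)^0·12.0000/(6)·0.6178^1·0.7863^3 = +0.600725
d^2_{-2,1}(1.8096) = +0.600725

d=0.6007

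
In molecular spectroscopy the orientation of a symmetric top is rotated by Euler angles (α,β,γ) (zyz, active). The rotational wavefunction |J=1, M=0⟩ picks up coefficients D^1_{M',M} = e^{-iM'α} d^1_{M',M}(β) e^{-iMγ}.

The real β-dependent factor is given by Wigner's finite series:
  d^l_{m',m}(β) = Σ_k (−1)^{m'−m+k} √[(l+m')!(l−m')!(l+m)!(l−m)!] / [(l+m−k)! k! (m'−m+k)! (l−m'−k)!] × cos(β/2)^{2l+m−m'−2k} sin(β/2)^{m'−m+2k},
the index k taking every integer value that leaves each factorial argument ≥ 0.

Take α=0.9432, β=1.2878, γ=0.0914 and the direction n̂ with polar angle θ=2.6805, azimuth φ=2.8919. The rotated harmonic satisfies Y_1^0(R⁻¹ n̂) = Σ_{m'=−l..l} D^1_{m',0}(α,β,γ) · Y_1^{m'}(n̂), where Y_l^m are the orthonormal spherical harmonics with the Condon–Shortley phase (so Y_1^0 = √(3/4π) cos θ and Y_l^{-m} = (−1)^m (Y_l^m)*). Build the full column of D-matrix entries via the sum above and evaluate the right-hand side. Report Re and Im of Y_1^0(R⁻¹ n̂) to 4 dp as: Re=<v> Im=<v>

Need the full column D^1_{m',0} for m'=−1..1 at α=0.9432, β=1.2878, γ=0.0914.
cos(β/2)=0.799761, sin(β/2)=0.600319
d^1_{-1,0}: single k=1 term ⇒ +0.678980;  D = +0.398698+0.549595i
d^1_{0,0}: k∈[0..1] ⇒ +0.639617 -0.360383 = +0.279234;  D = +0.279234+0.000000i
d^1_{1,0}: single k=0 term ⇒ -0.678980;  D = -0.398698+0.549595i
Y_1^{m'}(θ=2.6805,φ=2.8919) and Σ D·Y over m':
  (+0.3987+0.5496i)·(-0.1490-0.0380i)  (+0.2792+0.0000i)·(-0.4376+0.0000i)  (-0.3987+0.5496i)·(+0.1490-0.0380i)
Y_1^0(R⁻¹ n̂) = -0.199207+0.000000i

Re=-0.1992 Im=0.0000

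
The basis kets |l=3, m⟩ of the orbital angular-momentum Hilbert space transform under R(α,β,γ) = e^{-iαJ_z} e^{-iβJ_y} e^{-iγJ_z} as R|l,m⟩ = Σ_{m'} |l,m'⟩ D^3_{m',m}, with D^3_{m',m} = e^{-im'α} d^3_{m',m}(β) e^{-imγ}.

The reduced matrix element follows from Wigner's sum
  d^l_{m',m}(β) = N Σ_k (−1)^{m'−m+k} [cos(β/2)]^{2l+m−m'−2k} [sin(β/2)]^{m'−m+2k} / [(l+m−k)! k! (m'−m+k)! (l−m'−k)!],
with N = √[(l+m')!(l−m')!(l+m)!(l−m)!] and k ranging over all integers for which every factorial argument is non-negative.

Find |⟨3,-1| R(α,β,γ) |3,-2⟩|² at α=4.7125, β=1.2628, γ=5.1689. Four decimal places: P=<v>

Split into d^3_{-1,-2}(β=1.2628) × two z-phases.
c=cos(1.2628/2)=0.807202, s=sin(1.2628/2)=0.590275; N=√[2·24·1·120]=75.894664
k: max(0,(-2)−(-1))=0 … min(3+(-2),3−(-1))=1
  k=0: (−1)^1·75.8947/(24)·0.8072^5·0.5903^1 = -0.639684
  k=1: (−1)^2·75.8947/(12)·0.8072^3·0.5903^3 = +0.684133
d^3_{-1,-2}(1.2628) = -0.639684 +0.684133 = +0.044449
|D^3_{-1,-2}|² = |d^3_{-1,-2}(β)|² = (+0.044449)² = 0.001976 (the z-rotation phases have unit modulus)

P=0.0020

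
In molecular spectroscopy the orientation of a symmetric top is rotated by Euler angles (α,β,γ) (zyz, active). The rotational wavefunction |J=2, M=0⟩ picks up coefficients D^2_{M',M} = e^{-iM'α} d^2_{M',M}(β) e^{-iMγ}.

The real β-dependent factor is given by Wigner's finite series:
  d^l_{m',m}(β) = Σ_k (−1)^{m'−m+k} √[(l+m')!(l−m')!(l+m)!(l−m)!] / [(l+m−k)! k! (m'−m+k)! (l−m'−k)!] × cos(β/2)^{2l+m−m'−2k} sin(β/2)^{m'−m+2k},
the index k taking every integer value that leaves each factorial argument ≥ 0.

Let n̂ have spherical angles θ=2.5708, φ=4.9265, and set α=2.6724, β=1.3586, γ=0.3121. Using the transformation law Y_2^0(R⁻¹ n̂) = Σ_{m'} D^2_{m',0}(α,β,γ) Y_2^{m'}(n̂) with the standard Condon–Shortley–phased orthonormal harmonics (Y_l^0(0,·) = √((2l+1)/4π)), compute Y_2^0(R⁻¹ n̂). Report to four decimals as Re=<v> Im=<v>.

Re=-0.0686 Im=0.0000

Need the full column D^2_{m',0} for m'=−2..2 at α=2.6724, β=1.3586, γ=0.3121.
cos(β/2)=0.778013, sin(β/2)=0.628249
d^2_{-2,0}: single k=2 term ⇒ +0.585210;  D = +0.345913-0.472033i
d^2_{-1,0}: k∈[1..2] ⇒ +0.724715 -0.472560 = +0.252155;  D = -0.224906+0.114016i
d^2_{0,0}: k∈[0..2] ⇒ +0.366393 -0.955644 +0.155785 = -0.433467;  D = -0.433467+0.000000i
d^2_{1,0}: k∈[0..1] ⇒ -0.724715 +0.472560 = -0.252155;  D = +0.224906+0.114016i
d^2_{2,0}: single k=0 term ⇒ +0.585210;  D = +0.345913+0.472033i
Y_2^{m'}(θ=2.5708,φ=4.9265) and Σ D·Y over m':
  (+0.3459-0.4720i)·(-0.1026+0.0468i)  (-0.2249+0.1140i)·(-0.0746-0.3432i)  (-0.4335+0.0000i)·(+0.3546+0.0000i)  (+0.2249+0.1140i)·(+0.0746-0.3432i)  (+0.3459+0.4720i)·(-0.1026-0.0468i)
Y_2^0(R⁻¹ n̂) = -0.068623+0.000000i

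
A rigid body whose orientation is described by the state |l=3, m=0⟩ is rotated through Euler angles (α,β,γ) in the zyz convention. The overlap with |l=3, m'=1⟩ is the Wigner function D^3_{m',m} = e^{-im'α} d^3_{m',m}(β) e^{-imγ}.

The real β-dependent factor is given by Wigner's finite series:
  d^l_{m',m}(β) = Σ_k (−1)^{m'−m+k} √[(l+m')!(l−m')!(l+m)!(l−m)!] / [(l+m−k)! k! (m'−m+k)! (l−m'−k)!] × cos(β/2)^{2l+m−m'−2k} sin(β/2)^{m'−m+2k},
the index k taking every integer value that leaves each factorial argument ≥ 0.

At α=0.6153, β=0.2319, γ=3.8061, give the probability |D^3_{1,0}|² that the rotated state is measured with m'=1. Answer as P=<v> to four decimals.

P=0.1382

D^3_{1,0}(0.6153,0.2319,3.8061) = e^{-i·1·0.6153}·d^3_{1,0}(0.2319)·e^{-i·0·3.8061}. Compute d first:
Half-angle: c=0.993285, s=0.115690. N=√(24·2·6·6)=41.569219
Admissible k: 0..2 (factorial args all ≥0)
  k=0: (−1)^1·41.5692/(12)·0.9933^5·0.1157^1 = -0.387488
  k=1: (−1)^2·41.5692/(4)·0.9933^3·0.1157^3 = +0.015770
  k=2: (−1)^3·41.5692/(12)·0.9933^1·0.1157^5 = -0.000071
d^3_{1,0}(0.2319) = -0.387488 +0.015770 -0.000071 = -0.371789
|D^3_{1,0}|² = |d^3_{1,0}(β)|² = (-0.371789)² = 0.138227 (the z-rotation phases have unit modulus)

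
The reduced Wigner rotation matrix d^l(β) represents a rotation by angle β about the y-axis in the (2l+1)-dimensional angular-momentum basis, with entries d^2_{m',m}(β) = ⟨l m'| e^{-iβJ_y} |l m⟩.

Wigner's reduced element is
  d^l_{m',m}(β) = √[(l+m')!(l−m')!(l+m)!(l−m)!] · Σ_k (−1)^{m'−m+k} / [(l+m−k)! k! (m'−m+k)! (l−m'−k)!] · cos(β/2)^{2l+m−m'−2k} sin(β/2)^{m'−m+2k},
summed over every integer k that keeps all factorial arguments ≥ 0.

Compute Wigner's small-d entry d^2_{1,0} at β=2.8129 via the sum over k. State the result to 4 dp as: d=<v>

d=0.3742

d^2_{1,0}(β=2.8129) via Wigner's sum:
With c≡cos(β/2)=0.163608 and s≡sin(β/2)=0.986526, N=[6·1·2·2]^{1/2}=4.898979
k: max(0,(0)−(1))=0 … min(2+(0),2−(1))=1
  k=0: (−1)^1·4.8990/(2)·0.1636^3·0.9865^1 = -0.010583
  k=1: (−1)^2·4.8990/(2)·0.1636^1·0.9865^3 = +0.384772
d^2_{1,0}(2.8129) = -0.010583 +0.384772 = +0.374190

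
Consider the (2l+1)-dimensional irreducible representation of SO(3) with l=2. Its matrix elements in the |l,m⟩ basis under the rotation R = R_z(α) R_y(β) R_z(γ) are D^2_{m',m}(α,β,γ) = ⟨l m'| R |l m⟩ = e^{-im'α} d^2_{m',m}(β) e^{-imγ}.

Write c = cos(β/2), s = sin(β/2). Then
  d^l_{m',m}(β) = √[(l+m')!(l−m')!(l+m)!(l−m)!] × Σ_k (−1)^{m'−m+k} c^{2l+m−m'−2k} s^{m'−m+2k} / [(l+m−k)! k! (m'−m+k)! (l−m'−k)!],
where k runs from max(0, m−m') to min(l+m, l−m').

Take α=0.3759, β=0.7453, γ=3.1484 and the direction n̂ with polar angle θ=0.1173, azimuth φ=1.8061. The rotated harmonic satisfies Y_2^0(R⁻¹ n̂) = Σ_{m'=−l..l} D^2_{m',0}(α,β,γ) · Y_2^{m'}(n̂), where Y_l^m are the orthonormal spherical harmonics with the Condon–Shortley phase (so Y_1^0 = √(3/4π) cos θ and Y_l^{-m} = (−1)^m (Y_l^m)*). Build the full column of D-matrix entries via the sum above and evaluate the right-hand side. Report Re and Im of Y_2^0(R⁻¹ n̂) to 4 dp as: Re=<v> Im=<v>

Need the full column D^2_{m',0} for m'=−2..2 at α=0.3759, β=0.7453, γ=3.1484.
cos(β/2)=0.931366, sin(β/2)=0.364085
d^2_{-2,0}: single k=2 term ⇒ +0.281658;  D = +0.205740+0.192359i
d^2_{-1,0}: k∈[1..2] ⇒ +0.720508 -0.110104 = +0.610404;  D = +0.567784+0.224085i
d^2_{0,0}: k∈[0..2] ⇒ +0.752456 -0.459945 +0.017572 = +0.310083;  D = +0.310083+0.000000i
d^2_{1,0}: k∈[0..1] ⇒ -0.720508 +0.110104 = -0.610404;  D = -0.567784+0.224085i
d^2_{2,0}: single k=0 term ⇒ +0.281658;  D = +0.205740-0.192359i
Y_2^{m'}(θ=0.1173,φ=1.8061) and Σ D·Y over m':
  (+0.2057+0.1924i)·(-0.0047+0.0024i)  (+0.5678+0.2241i)·(-0.0209-0.0873i)  (+0.3101+0.0000i)·(+0.6178+0.0000i)  (-0.5678+0.2241i)·(+0.0209-0.0873i)  (+0.2057-0.1924i)·(-0.0047-0.0024i)
Y_2^0(R⁻¹ n̂) = +0.204075-0.000000i

Re=0.2041 Im=0.0000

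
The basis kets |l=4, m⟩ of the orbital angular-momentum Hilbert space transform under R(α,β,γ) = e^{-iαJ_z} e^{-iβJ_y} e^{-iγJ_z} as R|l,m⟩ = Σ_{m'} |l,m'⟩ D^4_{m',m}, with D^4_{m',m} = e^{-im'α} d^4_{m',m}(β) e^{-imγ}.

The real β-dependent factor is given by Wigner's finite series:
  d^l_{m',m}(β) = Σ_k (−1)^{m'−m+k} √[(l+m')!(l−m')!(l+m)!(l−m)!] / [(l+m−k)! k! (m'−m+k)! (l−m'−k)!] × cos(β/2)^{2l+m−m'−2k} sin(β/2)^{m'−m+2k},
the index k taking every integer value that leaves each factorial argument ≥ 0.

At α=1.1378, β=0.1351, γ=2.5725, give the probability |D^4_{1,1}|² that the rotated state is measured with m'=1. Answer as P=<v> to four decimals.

First d^4_{1,1}(β=0.1351), then the phase factors e^{-i(1)α} and e^{-i(1)γ}:
c=cos(0.1351/2)=0.997719, s=sin(0.1351/2)=0.067499; N=√[120·6·120·6]=720.000000
k∈{0,1,2,3} keeps every argument non-negative
  k=0: (−1)^0·720.0000/(720)·0.9977^8·0.0675^0 = +0.981900
  k=1: (−1)^1·720.0000/(48)·0.9977^6·0.0675^2 = -0.067411
  k=2: (−1)^2·720.0000/(24)·0.9977^4·0.0675^4 = +0.000617
  k=3: (−1)^3·720.0000/(72)·0.9977^2·0.0675^6 = -0.000001
d^4_{1,1}(0.1351) = +0.981900 -0.067411 +0.000617 -0.000001 = +0.915105
|D^4_{1,1}|² = |d^4_{1,1}(β)|² = (+0.915105)² = 0.837417 (the z-rotation phases have unit modulus)

P=0.8374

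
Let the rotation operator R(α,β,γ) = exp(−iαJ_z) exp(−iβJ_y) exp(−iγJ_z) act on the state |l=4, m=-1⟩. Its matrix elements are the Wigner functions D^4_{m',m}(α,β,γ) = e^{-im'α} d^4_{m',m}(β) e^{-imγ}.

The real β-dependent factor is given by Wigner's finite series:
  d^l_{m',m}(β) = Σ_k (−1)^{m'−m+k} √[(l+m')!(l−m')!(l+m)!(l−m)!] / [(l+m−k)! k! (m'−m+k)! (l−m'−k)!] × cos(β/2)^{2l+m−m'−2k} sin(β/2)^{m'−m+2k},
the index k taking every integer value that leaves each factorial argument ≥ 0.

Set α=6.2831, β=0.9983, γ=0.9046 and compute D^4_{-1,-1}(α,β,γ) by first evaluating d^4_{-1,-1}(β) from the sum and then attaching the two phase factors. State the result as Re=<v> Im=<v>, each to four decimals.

First d^4_{-1,-1}(β=0.9983), then the phase factors e^{-i(-1)α} and e^{-i(-1)γ}:
With c≡cos(β/2)=0.877990 and s≡sin(β/2)=0.478679, N=[6·120·6·120]^{1/2}=720.000000
k: max(0,(-1)−(-1))=0 … min(4+(-1),4−(-1))=3
  k=0: (−1)^0·720.0000/(720)·0.8780^8·0.4787^0 = +0.353115
  k=1: (−1)^1·720.0000/(48)·0.8780^6·0.4787^2 = -1.574409
  k=2: (−1)^2·720.0000/(24)·0.8780^4·0.4787^4 = +0.935962
  k=3: (−1)^3·720.0000/(72)·0.8780^2·0.4787^6 = -0.092736
d^4_{-1,-1}(0.9983) = +0.353115 -1.574409 +0.935962 -0.092736 = -0.378068
D = (+1.000000-0.000085i)·(-0.378068)·(+0.618000+0.786178i) = -0.233672-0.297209i

Re=-0.2337 Im=-0.2972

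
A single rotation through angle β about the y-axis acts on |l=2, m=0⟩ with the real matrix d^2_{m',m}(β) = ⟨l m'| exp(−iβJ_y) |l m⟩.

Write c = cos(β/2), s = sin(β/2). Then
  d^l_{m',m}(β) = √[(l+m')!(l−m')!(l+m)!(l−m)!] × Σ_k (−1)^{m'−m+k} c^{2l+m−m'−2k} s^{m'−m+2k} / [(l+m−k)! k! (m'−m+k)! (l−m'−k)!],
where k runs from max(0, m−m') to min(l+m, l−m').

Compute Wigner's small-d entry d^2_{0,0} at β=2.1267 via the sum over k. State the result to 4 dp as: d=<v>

d^2_{0,0}(β=2.1267) via Wigner's sum:
With c≡cos(β/2)=0.485947 and s≡sin(β/2)=0.873988, N=[2·2·2·2]^{1/2}=4.000000
k∈{0,1,2} keeps every argument non-negative
  k=0: (−1)^0·4.0000/(4)·0.4859^4·0.8740^0 = +0.055764
  k=1: (−1)^1·4.0000/(1)·0.4859^2·0.8740^2 = -0.721521
  k=2: (−1)^2·4.0000/(4)·0.4859^0·0.8740^4 = +0.583475
d^2_{0,0}(2.1267) = +0.055764 -0.721521 +0.583475 = -0.082281

d=-0.0823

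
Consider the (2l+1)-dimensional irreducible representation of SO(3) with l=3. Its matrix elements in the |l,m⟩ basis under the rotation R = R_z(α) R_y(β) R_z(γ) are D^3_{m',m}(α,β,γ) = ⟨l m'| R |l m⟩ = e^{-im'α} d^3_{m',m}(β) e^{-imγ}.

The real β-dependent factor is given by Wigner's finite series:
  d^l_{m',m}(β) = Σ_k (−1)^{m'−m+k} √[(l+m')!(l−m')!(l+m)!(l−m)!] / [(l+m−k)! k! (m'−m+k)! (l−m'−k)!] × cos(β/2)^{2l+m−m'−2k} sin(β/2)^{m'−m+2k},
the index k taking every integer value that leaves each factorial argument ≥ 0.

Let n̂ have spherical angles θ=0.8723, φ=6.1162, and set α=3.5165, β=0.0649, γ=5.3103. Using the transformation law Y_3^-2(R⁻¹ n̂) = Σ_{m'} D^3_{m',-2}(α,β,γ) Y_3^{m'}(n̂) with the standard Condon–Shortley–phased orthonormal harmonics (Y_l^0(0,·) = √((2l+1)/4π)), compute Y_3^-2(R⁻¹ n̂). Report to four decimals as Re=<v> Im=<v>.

Re=0.2397 Im=-0.3108

Need the full column D^3_{m',-2} for m'=−3..3 at α=3.5165, β=0.0649, γ=5.3103.
cos(β/2)=0.999474, sin(β/2)=0.032444
d^3_{-3,-2}: single k=1 term ⇒ +0.079263;  D = -0.054014+0.058009i
d^3_{-2,-2}: k∈[0..1] ⇒ +0.996845 -0.005252 = +0.991593;  D = +0.363046-0.922743i
d^3_{-1,-2}: k∈[0..1] ⇒ -0.102328 +0.000216 = -0.102112;  D = -0.000007-0.102112i
d^3_{0,-2}: k∈[0..1] ⇒ +0.005753 -0.000006 = +0.005747;  D = -0.002105-0.005348i
d^3_{1,-2}: k∈[0..1] ⇒ -0.000216 +0.000000 = -0.000216;  D = -0.000147-0.000158i
d^3_{2,-2}: k∈[0..1] ⇒ +0.000006 -0.000000 = +0.000006;  D = -0.000005-0.000002i
d^3_{3,-2}: single k=0 term ⇒ -0.000000;  D = -0.000000-0.000000i
Y_3^{m'}(θ=0.8723,φ=6.1162) and Σ D·Y over m':
  (-0.0540+0.0580i)·(+0.1644+0.0900i)  (+0.3630-0.9227i)·(+0.3641+0.1263i)  (-0.0000-0.1021i)·(+0.2606+0.0439i)  (-0.0021-0.0053i)·(-0.2237+0.0000i)  (-0.0001-0.0002i)·(-0.2606+0.0439i)  (-0.0000-0.0000i)·(+0.3641-0.1263i)  (-0.0000-0.0000i)·(-0.1644+0.0900i)
Y_3^-2(R⁻¹ n̂) = +0.239677-0.310836i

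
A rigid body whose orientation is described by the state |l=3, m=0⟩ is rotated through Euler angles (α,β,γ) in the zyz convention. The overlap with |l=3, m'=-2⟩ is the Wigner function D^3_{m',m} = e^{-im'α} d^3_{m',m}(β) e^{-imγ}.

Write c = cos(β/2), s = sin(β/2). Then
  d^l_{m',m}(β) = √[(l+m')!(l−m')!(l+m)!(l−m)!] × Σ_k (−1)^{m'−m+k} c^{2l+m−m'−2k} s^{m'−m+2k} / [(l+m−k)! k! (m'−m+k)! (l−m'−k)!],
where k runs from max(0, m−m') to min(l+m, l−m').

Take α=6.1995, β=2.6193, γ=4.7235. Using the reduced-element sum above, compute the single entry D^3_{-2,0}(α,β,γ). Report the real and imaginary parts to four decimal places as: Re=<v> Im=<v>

Re=-0.2912 Im=0.0492

D^3_{-2,0}(6.1995,2.6193,4.7235) = e^{-i·-2·6.1995}·d^3_{-2,0}(2.6193)·e^{-i·0·4.7235}. Compute d first:
Half-angle: c=0.258188, s=0.966095. N=√(1·120·6·6)=65.726707
k: max(0,(0)−(-2))=2 … min(3+(0),3−(-2))=3
  k=2: (−1)^0·65.7267/(12)·0.2582^4·0.9661^2 = +0.022717
  k=3: (−1)^1·65.7267/(12)·0.2582^2·0.9661^4 = -0.318062
d^3_{-2,0}(2.6193) = +0.022717 -0.318062 = -0.295345
D = (+0.986026-0.166590i)·(-0.295345)·(+1.000000+0.000000i) = -0.291218+0.049202i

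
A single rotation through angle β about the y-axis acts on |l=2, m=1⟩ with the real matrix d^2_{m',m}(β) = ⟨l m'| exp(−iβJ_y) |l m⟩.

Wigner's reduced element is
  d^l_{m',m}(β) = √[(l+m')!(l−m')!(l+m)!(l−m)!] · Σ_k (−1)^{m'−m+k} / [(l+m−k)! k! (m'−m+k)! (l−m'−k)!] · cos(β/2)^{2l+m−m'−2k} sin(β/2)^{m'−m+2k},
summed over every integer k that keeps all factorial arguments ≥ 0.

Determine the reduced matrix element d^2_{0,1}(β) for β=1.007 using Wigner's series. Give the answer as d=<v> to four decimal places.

d=0.5532

d^2_{0,1}(β=1.007) via Wigner's sum:
c=cos(1.007/2)=0.875899, s=sin(1.007/2)=0.482494; N=√[2·2·6·1]=4.898979
Admissible k: 1..2 (factorial args all ≥0)
  k=1: (−1)^0·4.8990/(2)·0.8759^3·0.4825^1 = +0.794200
  k=2: (−1)^1·4.8990/(2)·0.8759^1·0.4825^3 = -0.240994
d^2_{0,1}(1.007) = +0.794200 -0.240994 = +0.553207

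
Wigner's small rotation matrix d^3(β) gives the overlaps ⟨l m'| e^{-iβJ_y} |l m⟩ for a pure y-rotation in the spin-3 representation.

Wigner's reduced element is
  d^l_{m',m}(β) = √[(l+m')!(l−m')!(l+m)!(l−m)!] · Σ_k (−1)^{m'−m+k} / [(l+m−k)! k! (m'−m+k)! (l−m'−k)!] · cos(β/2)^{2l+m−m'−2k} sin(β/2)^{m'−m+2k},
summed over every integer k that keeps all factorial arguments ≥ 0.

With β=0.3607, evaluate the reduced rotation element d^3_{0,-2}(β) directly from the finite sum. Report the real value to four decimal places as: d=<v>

d^3_{0,-2}(β=0.3607) via Wigner's sum:
Half-angle: c=0.983781, s=0.179374. N=√(6·6·1·120)=65.726707
k: max(0,(-2)−(0))=0 … min(3+(-2),3−(0))=1
  k=0: (−1)^2·65.7267/(12)·0.9838^4·0.1794^2 = +0.165072
  k=1: (−1)^3·65.7267/(12)·0.9838^2·0.1794^4 = -0.005488
d^3_{0,-2}(0.3607) = +0.165072 -0.005488 = +0.159584

d=0.1596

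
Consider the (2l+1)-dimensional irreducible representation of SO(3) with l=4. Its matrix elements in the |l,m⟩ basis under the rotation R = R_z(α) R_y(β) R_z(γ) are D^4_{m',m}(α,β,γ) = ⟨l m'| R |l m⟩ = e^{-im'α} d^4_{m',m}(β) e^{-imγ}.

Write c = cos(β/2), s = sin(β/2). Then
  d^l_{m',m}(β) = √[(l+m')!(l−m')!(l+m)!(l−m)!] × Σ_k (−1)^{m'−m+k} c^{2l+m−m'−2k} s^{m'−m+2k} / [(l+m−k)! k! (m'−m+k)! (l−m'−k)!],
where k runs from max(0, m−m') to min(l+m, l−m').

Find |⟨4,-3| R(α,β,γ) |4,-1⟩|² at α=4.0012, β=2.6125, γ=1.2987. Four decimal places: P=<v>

P=0.0026

Split into d^4_{-3,-1}(β=2.6125) × two z-phases.
With c≡cos(β/2)=0.261471 and s≡sin(β/2)=0.965211, N=[1·5040·6·120]^{1/2}=1904.940944
Admissible k: 2..3 (factorial args all ≥0)
  k=2: (−1)^0·1904.9409/(240)·0.2615^6·0.9652^2 = +0.002363
  k=3: (−1)^1·1904.9409/(144)·0.2615^4·0.9652^4 = -0.053667
d^4_{-3,-1}(2.6125) = +0.002363 -0.053667 = -0.051304
|D^4_{-3,-1}|² = |d^4_{-3,-1}(β)|² = (-0.051304)² = 0.002632 (the z-rotation phases have unit modulus)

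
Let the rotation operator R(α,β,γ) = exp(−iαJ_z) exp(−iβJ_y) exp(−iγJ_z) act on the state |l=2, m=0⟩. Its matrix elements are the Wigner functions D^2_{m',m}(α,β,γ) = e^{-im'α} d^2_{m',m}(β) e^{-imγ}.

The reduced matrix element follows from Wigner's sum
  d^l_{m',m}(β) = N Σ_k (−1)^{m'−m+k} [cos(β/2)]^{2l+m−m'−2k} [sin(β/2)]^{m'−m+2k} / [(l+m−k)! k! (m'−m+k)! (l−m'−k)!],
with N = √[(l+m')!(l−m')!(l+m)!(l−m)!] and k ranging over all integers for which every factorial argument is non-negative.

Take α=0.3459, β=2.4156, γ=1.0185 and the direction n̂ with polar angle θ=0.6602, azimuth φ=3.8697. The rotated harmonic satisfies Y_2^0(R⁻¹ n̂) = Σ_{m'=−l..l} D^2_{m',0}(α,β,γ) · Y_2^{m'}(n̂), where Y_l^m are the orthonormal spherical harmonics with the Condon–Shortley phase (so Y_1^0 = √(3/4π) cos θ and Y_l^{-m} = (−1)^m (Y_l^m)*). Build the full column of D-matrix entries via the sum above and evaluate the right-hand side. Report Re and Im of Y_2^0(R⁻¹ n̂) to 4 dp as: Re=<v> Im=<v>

Need the full column D^2_{m',0} for m'=−2..2 at α=0.3459, β=2.4156, γ=1.0185.
cos(β/2)=0.355077, sin(β/2)=0.934837
d^2_{-2,0}: single k=2 term ⇒ +0.269893;  D = +0.207845+0.172172i
d^2_{-1,0}: k∈[1..2] ⇒ +0.102513 -0.710568 = -0.608055;  D = -0.572041-0.206157i
d^2_{0,0}: k∈[0..2] ⇒ +0.015896 -0.440734 +0.763737 = +0.338899;  D = +0.338899+0.000000i
d^2_{1,0}: k∈[0..1] ⇒ -0.102513 +0.710568 = +0.608055;  D = +0.572041-0.206157i
d^2_{2,0}: single k=0 term ⇒ +0.269893;  D = +0.207845-0.172172i
Y_2^{m'}(θ=0.6602,φ=3.8697) and Σ D·Y over m':
  (+0.2078+0.1722i)·(+0.0166-0.1443i)  (-0.5720-0.2062i)·(-0.2793+0.2490i)  (+0.3389+0.0000i)·(+0.2749+0.0000i)  (+0.5720-0.2062i)·(+0.2793+0.2490i)  (+0.2078-0.1722i)·(+0.0166+0.1443i)
Y_2^0(R⁻¹ n̂) = +0.572037+0.000000i

Re=0.5720 Im=0.0000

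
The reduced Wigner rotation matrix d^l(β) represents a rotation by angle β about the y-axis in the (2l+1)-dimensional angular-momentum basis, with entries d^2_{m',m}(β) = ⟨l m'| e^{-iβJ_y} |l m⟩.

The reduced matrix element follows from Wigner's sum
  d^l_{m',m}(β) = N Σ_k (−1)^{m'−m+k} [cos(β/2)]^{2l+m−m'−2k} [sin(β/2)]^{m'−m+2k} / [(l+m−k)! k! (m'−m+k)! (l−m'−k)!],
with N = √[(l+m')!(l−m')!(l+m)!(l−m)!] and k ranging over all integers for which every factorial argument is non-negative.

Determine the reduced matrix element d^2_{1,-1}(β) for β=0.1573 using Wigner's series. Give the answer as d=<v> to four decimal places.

d=0.0184

d^2_{1,-1}(β=0.1573) via Wigner's sum:
c=cos(0.1573/2)=0.996909, s=sin(0.1573/2)=0.078569; N=√[6·1·1·6]=6.000000
k: max(0,(-1)−(1))=0 … min(2+(-1),2−(1))=1
  k=0: (−1)^2·6.0000/(2)·0.9969^2·0.0786^2 = +0.018405
  k=1: (−1)^3·6.0000/(6)·0.9969^0·0.0786^4 = -0.000038
d^2_{1,-1}(0.1573) = +0.018405 -0.000038 = +0.018367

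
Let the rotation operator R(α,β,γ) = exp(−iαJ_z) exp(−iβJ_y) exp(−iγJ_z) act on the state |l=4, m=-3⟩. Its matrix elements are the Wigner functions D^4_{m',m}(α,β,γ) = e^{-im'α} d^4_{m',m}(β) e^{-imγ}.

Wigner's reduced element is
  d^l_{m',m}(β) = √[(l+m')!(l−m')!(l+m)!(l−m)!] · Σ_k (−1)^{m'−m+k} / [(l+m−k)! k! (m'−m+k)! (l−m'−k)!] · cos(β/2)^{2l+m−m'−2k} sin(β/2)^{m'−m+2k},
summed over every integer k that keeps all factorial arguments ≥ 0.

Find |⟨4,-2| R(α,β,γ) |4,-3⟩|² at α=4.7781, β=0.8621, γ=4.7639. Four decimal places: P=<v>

Split into d^4_{-2,-3}(β=0.8621) × two z-phases.
Half-angle: c=0.908528, s=0.417825. N=√(2·720·1·5040)=2693.993318
The bounds max(0,m−m')=0 and min(l+m,l−m')=1 give 2 terms
  k=0: (−1)^1·2693.9933/(720)·0.9085^7·0.4178^1 = -0.798776
  k=1: (−1)^2·2693.9933/(240)·0.9085^5·0.4178^3 = +0.506826
d^4_{-2,-3}(0.8621) = -0.798776 +0.506826 = -0.291950
|D^4_{-2,-3}|² = |d^4_{-2,-3}(β)|² = (-0.291950)² = 0.085235 (the z-rotation phases have unit modulus)

P=0.0852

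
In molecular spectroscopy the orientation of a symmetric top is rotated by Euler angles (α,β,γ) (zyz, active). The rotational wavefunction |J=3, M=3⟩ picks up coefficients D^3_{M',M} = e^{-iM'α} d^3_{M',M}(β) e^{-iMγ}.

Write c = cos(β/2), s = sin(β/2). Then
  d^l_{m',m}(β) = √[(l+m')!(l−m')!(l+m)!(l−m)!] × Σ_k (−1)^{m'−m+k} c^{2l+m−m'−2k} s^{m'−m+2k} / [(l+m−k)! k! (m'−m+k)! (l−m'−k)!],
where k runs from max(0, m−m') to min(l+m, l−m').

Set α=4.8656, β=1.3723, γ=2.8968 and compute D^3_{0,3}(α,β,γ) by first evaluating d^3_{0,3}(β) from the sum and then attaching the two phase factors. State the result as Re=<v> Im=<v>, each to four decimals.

D^3_{0,3}(4.8656,1.3723,2.8968) = e^{-i·0·4.8656}·d^3_{0,3}(1.3723)·e^{-i·3·2.8968}. Compute d first:
With c≡cos(β/2)=0.773691 and s≡sin(β/2)=0.633563, N=[6·6·720·1]^{1/2}=160.996894
Admissible k: 3..3 (factorial args all ≥0)
  k=3: (−1)^0·160.9969/(36)·0.7737^3·0.6336^3 = +0.526729
d^3_{0,3}(1.3723) = +0.526729
D = (+1.000000+0.000000i)·(+0.526729)·(-0.742248-0.670126i) = -0.390964-0.352975i

Re=-0.3910 Im=-0.3530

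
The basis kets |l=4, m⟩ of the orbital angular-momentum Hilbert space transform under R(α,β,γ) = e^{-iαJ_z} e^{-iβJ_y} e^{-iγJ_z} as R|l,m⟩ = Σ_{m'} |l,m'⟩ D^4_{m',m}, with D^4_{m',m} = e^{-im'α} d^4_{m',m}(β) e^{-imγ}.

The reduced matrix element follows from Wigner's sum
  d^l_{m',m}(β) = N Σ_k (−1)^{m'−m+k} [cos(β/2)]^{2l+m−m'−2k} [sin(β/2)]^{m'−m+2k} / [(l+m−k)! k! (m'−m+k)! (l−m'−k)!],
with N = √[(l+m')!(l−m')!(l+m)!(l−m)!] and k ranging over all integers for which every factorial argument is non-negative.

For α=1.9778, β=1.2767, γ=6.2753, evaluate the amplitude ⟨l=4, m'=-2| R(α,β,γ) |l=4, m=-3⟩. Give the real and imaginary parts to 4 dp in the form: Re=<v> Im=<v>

Re=-0.2202 Im=-0.2224

First d^4_{-2,-3}(β=1.2767), then the phase factors e^{-i(-2)α} and e^{-i(-3)γ}:
Half-angle: c=0.803080, s=0.595871. N=√(2·720·1·5040)=2693.993318
k: max(0,(-3)−(-2))=0 … min(4+(-3),4−(-2))=1
  k=0: (−1)^1·2693.9933/(720)·0.8031^7·0.5959^1 = -0.480317
  k=1: (−1)^2·2693.9933/(240)·0.8031^5·0.5959^3 = +0.793298
d^4_{-2,-3}(1.2767) = -0.480317 +0.793298 = +0.312981
D = (-0.686590-0.727044i)·(+0.312981)·(+0.999720-0.023654i) = -0.220212-0.222405i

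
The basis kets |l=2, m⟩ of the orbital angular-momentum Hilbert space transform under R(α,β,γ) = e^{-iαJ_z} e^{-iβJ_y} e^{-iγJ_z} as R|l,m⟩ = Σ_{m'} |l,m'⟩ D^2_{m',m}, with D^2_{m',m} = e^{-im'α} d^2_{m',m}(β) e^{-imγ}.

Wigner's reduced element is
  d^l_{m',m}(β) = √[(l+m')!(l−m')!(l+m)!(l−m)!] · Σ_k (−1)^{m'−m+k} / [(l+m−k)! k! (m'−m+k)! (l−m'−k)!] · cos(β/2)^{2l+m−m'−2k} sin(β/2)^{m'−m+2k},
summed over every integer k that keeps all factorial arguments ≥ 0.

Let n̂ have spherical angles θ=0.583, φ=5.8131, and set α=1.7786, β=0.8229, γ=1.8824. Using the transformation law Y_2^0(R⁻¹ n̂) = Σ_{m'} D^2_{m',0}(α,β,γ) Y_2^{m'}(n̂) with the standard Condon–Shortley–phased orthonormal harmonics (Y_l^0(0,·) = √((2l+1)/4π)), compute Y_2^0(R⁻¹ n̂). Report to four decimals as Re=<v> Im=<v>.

Re=-0.2217 Im=0.0000

Need the full column D^2_{m',0} for m'=−2..2 at α=1.7786, β=0.8229, γ=1.8824.
cos(β/2)=0.916542, sin(β/2)=0.399939
d^2_{-2,0}: single k=2 term ⇒ +0.329130;  D = -0.301111-0.132885i
d^2_{-1,0}: k∈[1..2] ⇒ +0.754269 -0.143618 = +0.610651;  D = -0.125984+0.597513i
d^2_{0,0}: k∈[0..2] ⇒ +0.705682 -0.537467 +0.025584 = +0.193800;  D = +0.193800+0.000000i
d^2_{1,0}: k∈[0..1] ⇒ -0.754269 +0.143618 = -0.610651;  D = +0.125984+0.597513i
d^2_{2,0}: single k=0 term ⇒ +0.329130;  D = -0.301111+0.132885i
Y_2^{m'}(θ=0.583,φ=5.8131) and Σ D·Y over m':
  (-0.3011-0.1329i)·(+0.0690+0.0946i)  (-0.1260+0.5975i)·(+0.3165+0.1608i)  (+0.1938+0.0000i)·(+0.3440+0.0000i)  (+0.1260+0.5975i)·(-0.3165+0.1608i)  (-0.3011+0.1329i)·(+0.0690-0.0946i)
Y_2^0(R⁻¹ n̂) = -0.221725+0.000000i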